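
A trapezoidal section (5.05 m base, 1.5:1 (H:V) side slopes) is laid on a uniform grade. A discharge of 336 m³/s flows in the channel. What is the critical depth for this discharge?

At critical depth, Q² T / (g A³) = 1, i.e. A³/T = Q²/g = 336²/9.81 = 11510.
At y = 4.18 m: A³/T = 6023 — low.
At y = 5.56 m: A³/T = 18990 — high.
At y = 4.92 m: A³/T = 11550 — close enough.

y_c = 4.92 m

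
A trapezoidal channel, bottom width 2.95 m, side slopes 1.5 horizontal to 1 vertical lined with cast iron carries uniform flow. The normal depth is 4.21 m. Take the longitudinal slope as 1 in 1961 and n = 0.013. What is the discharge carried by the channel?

With bottom width b = 2.95 m and side slope z = 1.5: A = (b + zy)y = (2.95 + 1.5×4.21)×4.21 = 39.01 m²; P = b + 2y√(1+z²) = 2.95 + 2×4.21×1.803 = 18.13 m.
Hydraulic radius R = A/P = 39.01/18.13 = 2.152 m.
Manning's equation: Q = (1/n) A R^(2/3) S^(1/2) = (1/0.013) × 39.01 × 2.152^(2/3) × 0.0005099^(1/2) = 113 m³/s.

Q = 113 m³/s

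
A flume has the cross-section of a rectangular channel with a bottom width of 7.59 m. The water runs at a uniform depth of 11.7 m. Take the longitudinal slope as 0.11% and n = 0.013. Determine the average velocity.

Flow area A = b·y = 7.59 × 11.7 = 88.8 m². Wetted perimeter P = b + 2y = 7.59 + 2×11.7 = 30.99 m.
Hydraulic radius R = A/P = 88.8/30.99 = 2.866 m.
From Manning's equation, V = (1/n) R^(2/3) S^(1/2) = (1/0.013) × 2.866^(2/3) × 0.0011^(1/2) = 5.15 m/s.

V = 5.15 m/s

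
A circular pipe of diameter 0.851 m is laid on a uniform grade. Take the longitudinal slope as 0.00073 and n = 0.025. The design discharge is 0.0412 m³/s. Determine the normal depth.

Manning's equation rearranged: A R^(2/3) = nQ / (1·√S) = 0.025 × 0.0412 / (√0.00073) = 0.03812.
At y = 0.195 m: A R^(2/3) = 0.02334 — short.
At y = 0.25 m: A R^(2/3) = 0.03811 — matches.

y_n = 0.25 m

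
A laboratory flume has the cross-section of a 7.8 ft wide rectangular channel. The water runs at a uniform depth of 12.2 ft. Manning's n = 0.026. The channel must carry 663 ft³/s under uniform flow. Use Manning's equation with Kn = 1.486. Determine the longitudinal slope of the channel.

S = 0.0035

Flow area A = b·y = 7.8 × 12.2 = 95.16 ft². Wetted perimeter P = b + 2y = 7.8 + 2×12.2 = 32.2 ft.
Hydraulic radius R = A/P = 95.16/32.2 = 2.955 ft.
From Manning's equation, S = [nQ / (1.486 A R^(2/3))]² = [0.026 × 663 / (1.486 × 95.16 × 2.955^(2/3))]² = 0.0035.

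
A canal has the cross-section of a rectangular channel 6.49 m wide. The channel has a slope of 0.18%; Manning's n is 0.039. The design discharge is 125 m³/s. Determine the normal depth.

y_n = 9.78 m

Manning's equation rearranged: A R^(2/3) = nQ / (1·√S) = 0.039 × 125 / (√0.0018) = 114.9.
Try y = 7.07 m: A R^(2/3) = 78.18 — too small.
Try y = 9.78 m: A R^(2/3) = 114.9 — close enough.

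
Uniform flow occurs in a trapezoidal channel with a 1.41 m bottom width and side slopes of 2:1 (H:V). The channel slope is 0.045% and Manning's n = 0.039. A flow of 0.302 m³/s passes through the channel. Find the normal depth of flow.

y_n = 0.491 m

Manning's equation rearranged: A R^(2/3) = nQ / (1·√S) = 0.039 × 0.302 / (√0.00045) = 0.5552.
Trying y = 0.383 m: A R^(2/3) = 0.3455 — short.
Trying y = 0.567 m: A R^(2/3) = 0.7375 — over.
Trying y = 0.491 m: A R^(2/3) = 0.556 — ≈ 0.5552.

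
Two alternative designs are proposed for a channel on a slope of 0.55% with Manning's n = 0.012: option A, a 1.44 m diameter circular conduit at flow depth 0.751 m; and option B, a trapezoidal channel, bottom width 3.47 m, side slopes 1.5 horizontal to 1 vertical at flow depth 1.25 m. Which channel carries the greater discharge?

Channel A: For a circular section of diameter D = 1.44 m at depth y = 0.751 m, the central angle is θ = 2 arccos(1 − 2y/D) = 3.228 rad. Then A = (D²/8)(θ − sin θ) = 0.8589 m² and P = Dθ/2 = 2.324 m. Hydraulic radius R = A/P = 0.8589/2.324 = 0.3696 m. Q_A = (1/0.012)·0.8589·0.3696^(2/3)·√0.0055 = 2.734 m³/s.
Channel B: With bottom width b = 3.47 m and side slope z = 1.5: A = (b + zy)y = (3.47 + 1.5×1.25)×1.25 = 6.681 m²; P = b + 2y√(1+z²) = 3.47 + 2×1.25×1.803 = 7.977 m. Hydraulic radius R = A/P = 6.681/7.977 = 0.8376 m. Q_B = (1/0.012)·6.681·0.8376^(2/3)·√0.0055 = 36.69 m³/s.
Q_A = 2.734 m³/s vs Q_B = 36.69 m³/s, so channel B carries more.

channel B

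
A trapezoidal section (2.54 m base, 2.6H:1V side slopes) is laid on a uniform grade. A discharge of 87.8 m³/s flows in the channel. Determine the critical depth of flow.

y_c = 2.53 m

At critical depth, Q² T / (g A³) = 1, i.e. A³/T = Q²/g = 87.8²/9.81 = 785.8.
Trying y = 1.8 m: A³/T = 184.5 — low.
Trying y = 2.81 m: A³/T = 1235 — high.
Trying y = 2.53 m: A³/T = 782.1 — matches.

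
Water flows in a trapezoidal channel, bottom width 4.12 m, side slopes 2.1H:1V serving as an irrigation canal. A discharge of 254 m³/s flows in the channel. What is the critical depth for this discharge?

At critical depth, Q² T / (g A³) = 1, i.e. A³/T = Q²/g = 254²/9.81 = 6577.
Trying y = 3.42 m: A³/T = 3124 — short.
Trying y = 5.01 m: A³/T = 15680 — over.
Trying y = 4.09 m: A³/T = 6594 — close enough.

y_c = 4.09 m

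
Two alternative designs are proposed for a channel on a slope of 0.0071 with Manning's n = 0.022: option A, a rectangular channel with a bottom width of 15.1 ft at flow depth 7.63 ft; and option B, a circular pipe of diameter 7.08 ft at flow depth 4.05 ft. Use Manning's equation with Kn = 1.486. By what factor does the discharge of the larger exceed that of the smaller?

Channel A: Flow area A = b·y = 15.1 × 7.63 = 115.2 ft². Wetted perimeter P = b + 2y = 15.1 + 2×7.63 = 30.36 ft. Hydraulic radius R = A/P = 115.2/30.36 = 3.795 ft. Q_A = (1.486/0.022)·115.2·3.795^(2/3)·√0.0071 = 1595 ft³/s.
Channel B: For a circular section of diameter D = 7.08 ft at depth y = 4.05 ft, the central angle is θ = 2 arccos(1 − 2y/D) = 3.431 rad. Then A = (D²/8)(θ − sin θ) = 23.28 ft² and P = Dθ/2 = 12.14 ft. Hydraulic radius R = A/P = 23.28/12.14 = 1.917 ft. Q_B = (1.486/0.022)·23.28·1.917^(2/3)·√0.0071 = 204.5 ft³/s.
The larger discharge is 1595 ft³/s and the smaller is 204.5 ft³/s; the ratio is 7.8.

7.8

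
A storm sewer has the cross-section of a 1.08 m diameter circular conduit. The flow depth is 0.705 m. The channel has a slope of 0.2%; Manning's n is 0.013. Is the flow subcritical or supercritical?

subcritical

For a circular section of diameter D = 1.08 m at depth y = 0.705 m, the central angle is θ = 2 arccos(1 − 2y/D) = 3.763 rad. Then A = (D²/8)(θ − sin θ) = 0.6334 m² and P = Dθ/2 = 2.032 m.
Hydraulic radius R = A/P = 0.6334/2.032 = 0.3118 m.
V = (1/n) R^(2/3) √S = (1/0.013) × 0.3118^(2/3) × √0.002 = 1.582 m/s. Hydraulic depth D_h = A/T = 0.6334/1.028 = 0.616 m.
Froude number Fr = V/√(g·D_h) = 1.582/√(9.81×0.616) = 0.643, which is less than 1, so the flow is subcritical.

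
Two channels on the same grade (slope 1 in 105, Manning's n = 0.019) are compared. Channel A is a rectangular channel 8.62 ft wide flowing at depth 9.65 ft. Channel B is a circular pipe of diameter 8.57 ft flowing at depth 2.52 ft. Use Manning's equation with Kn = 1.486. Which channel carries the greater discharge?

channel A

Channel A: Flow area A = b·y = 8.62 × 9.65 = 83.18 ft². Wetted perimeter P = b + 2y = 8.62 + 2×9.65 = 27.92 ft. Hydraulic radius R = A/P = 83.18/27.92 = 2.979 ft. Q_A = (1.486/0.019)·83.18·2.979^(2/3)·√0.009524 = 1315 ft³/s.
Channel B: For a circular section of diameter D = 8.57 ft at depth y = 2.52 ft, the central angle is θ = 2 arccos(1 − 2y/D) = 2.293 rad. Then A = (D²/8)(θ − sin θ) = 14.16 ft² and P = Dθ/2 = 9.823 ft. Hydraulic radius R = A/P = 14.16/9.823 = 1.441 ft. Q_B = (1.486/0.019)·14.16·1.441^(2/3)·√0.009524 = 137.8 ft³/s.
Q_A = 1315 ft³/s vs Q_B = 137.8 ft³/s, so channel A carries more.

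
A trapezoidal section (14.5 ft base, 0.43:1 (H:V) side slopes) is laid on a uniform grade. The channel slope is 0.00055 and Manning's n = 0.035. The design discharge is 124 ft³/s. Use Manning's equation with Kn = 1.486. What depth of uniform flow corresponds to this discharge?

y_n = 3.92 ft

Manning's equation rearranged: A R^(2/3) = nQ / (1.486·√S) = 0.035 × 124 / (1.486 × √0.00055) = 124.5.
Try y = 2.69 ft: A R^(2/3) = 68.38 — short.
Try y = 4.64 ft: A R^(2/3) = 163.1 — over.
Try y = 3.92 ft: A R^(2/3) = 124.7 — matches.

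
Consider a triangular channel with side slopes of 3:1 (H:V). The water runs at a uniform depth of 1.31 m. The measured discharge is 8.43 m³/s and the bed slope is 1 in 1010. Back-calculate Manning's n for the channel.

For a triangular section with side slope z = 3: A = zy² = 3×1.31² = 5.148 m²; P = 2y√(1+z²) = 2×1.31×3.162 = 8.285 m.
Hydraulic radius R = A/P = 5.148/8.285 = 0.6214 m.
Rearranging Manning's equation: n = (1/Q) A R^(2/3) S^(1/2) = (1/8.43) × 5.148 × 0.6214^(2/3) × √0.0009901 = 0.014.

n = 0.014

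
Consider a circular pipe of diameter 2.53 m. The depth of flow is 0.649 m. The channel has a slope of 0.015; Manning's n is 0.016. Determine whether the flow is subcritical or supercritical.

supercritical

For a circular section of diameter D = 2.53 m at depth y = 0.649 m, the central angle is θ = 2 arccos(1 − 2y/D) = 2.124 rad. Then A = (D²/8)(θ − sin θ) = 1.019 m² and P = Dθ/2 = 2.687 m.
Hydraulic radius R = A/P = 1.019/2.687 = 0.3792 m.
V = (1/n) R^(2/3) √S = (1/0.016) × 0.3792^(2/3) × √0.015 = 4.011 m/s. Hydraulic depth D_h = A/T = 1.019/2.21 = 0.4612 m.
Froude number Fr = V/√(g·D_h) = 4.011/√(9.81×0.4612) = 1.89, which is greater than 1, so the flow is supercritical.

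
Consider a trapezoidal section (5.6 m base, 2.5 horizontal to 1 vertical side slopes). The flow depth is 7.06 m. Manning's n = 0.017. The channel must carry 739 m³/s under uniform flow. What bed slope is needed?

With bottom width b = 5.6 m and side slope z = 2.5: A = (b + zy)y = (5.6 + 2.5×7.06)×7.06 = 164.1 m²; P = b + 2y√(1+z²) = 5.6 + 2×7.06×2.693 = 43.62 m.
Hydraulic radius R = A/P = 164.1/43.62 = 3.763 m.
From Manning's equation, S = [nQ / (1 A R^(2/3))]² = [0.017 × 739 / (1 × 164.1 × 3.763^(2/3))]² = 0.001.

S = 0.001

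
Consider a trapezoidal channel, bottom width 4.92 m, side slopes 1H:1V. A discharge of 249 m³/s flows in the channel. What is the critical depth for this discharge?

At critical depth, Q² T / (g A³) = 1, i.e. A³/T = Q²/g = 249²/9.81 = 6320.
At y = 5.36 m: A³/T = 10700 — over.
At y = 3.31 m: A³/T = 1752 — short.
At y = 4.67 m: A³/T = 6299 — matches.

y_c = 4.67 m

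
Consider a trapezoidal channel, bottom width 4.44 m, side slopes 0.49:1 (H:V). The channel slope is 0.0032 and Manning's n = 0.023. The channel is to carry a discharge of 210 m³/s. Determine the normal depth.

y_n = 6.16 m

Manning's equation rearranged: A R^(2/3) = nQ / (1·√S) = 0.023 × 210 / (√0.0032) = 85.38.
Trying y = 4.41 m: A R^(2/3) = 46.84 — too small.
Trying y = 6.16 m: A R^(2/3) = 85.3 — matches.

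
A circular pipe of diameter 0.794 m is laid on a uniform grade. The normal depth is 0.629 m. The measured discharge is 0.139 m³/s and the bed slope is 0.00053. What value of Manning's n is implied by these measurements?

For a circular section of diameter D = 0.794 m at depth y = 0.629 m, the central angle is θ = 2 arccos(1 − 2y/D) = 4.39 rad. Then A = (D²/8)(θ − sin θ) = 0.4207 m² and P = Dθ/2 = 1.743 m.
Hydraulic radius R = A/P = 0.4207/1.743 = 0.2414 m.
Rearranging Manning's equation: n = (1/Q) A R^(2/3) S^(1/2) = (1/0.139) × 0.4207 × 0.2414^(2/3) × √0.00053 = 0.027.

n = 0.027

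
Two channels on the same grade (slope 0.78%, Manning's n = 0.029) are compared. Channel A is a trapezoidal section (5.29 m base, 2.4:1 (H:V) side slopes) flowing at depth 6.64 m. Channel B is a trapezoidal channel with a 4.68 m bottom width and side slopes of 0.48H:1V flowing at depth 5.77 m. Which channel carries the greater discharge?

Channel A: With bottom width b = 5.29 m and side slope z = 2.4: A = (b + zy)y = (5.29 + 2.4×6.64)×6.64 = 140.9 m²; P = b + 2y√(1+z²) = 5.29 + 2×6.64×2.6 = 39.82 m. Hydraulic radius R = A/P = 140.9/39.82 = 3.54 m. Q_A = (1/0.029)·140.9·3.54^(2/3)·√0.0078 = 996.9 m³/s.
Channel B: With bottom width b = 4.68 m and side slope z = 0.48: A = (b + zy)y = (4.68 + 0.48×5.77)×5.77 = 42.98 m²; P = b + 2y√(1+z²) = 4.68 + 2×5.77×1.109 = 17.48 m. Hydraulic radius R = A/P = 42.98/17.48 = 2.459 m. Q_B = (1/0.029)·42.98·2.459^(2/3)·√0.0078 = 238.5 m³/s.
Q_A = 996.9 m³/s vs Q_B = 238.5 m³/s, so channel A carries more.

channel A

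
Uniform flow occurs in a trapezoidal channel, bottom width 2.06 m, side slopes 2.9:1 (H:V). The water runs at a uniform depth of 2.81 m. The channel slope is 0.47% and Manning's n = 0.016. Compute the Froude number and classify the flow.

supercritical

With bottom width b = 2.06 m and side slope z = 2.9: A = (b + zy)y = (2.06 + 2.9×2.81)×2.81 = 28.69 m²; P = b + 2y√(1+z²) = 2.06 + 2×2.81×3.068 = 19.3 m.
Hydraulic radius R = A/P = 28.69/19.3 = 1.486 m.
V = (1/n) R^(2/3) √S = (1/0.016) × 1.486^(2/3) × √0.0047 = 5.581 m/s. Hydraulic depth D_h = A/T = 28.69/18.36 = 1.563 m.
Froude number Fr = V/√(g·D_h) = 5.581/√(9.81×1.563) = 1.43, which is greater than 1, so the flow is supercritical.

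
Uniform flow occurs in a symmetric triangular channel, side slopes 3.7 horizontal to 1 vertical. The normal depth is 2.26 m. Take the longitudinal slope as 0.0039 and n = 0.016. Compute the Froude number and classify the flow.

For a triangular section with side slope z = 3.7: A = zy² = 3.7×2.26² = 18.9 m²; P = 2y√(1+z²) = 2×2.26×3.833 = 17.32 m.
Hydraulic radius R = A/P = 18.9/17.32 = 1.091 m.
V = (1/n) R^(2/3) √S = (1/0.016) × 1.091^(2/3) × √0.0039 = 4.136 m/s. Hydraulic depth D_h = A/T = 18.9/16.72 = 1.13 m.
Froude number Fr = V/√(g·D_h) = 4.136/√(9.81×1.13) = 1.24, which is greater than 1, so the flow is supercritical.

supercritical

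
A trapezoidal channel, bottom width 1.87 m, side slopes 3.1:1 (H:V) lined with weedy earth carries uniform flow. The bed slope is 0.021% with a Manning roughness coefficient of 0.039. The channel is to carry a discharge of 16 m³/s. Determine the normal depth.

y_n = 2.94 m

Manning's equation rearranged: A R^(2/3) = nQ / (1·√S) = 0.039 × 16 / (√0.00021) = 43.06.
At y = 3.57 m: A R^(2/3) = 69.3 — too large.
At y = 2.94 m: A R^(2/3) = 42.99 — ≈ 43.06.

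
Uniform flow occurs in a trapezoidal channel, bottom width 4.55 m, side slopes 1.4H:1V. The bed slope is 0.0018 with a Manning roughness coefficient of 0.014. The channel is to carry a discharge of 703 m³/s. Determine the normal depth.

Manning's equation rearranged: A R^(2/3) = nQ / (1·√S) = 0.014 × 703 / (√0.0018) = 232.
Trying y = 8.7 m: A R^(2/3) = 380.1 — high.
Trying y = 5.61 m: A R^(2/3) = 142.1 — low.
Trying y = 7 m: A R^(2/3) = 231.9 — matches.

y_n = 7 m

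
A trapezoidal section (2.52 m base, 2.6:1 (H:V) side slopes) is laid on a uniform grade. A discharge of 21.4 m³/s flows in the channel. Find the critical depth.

y_c = 1.29 m

At critical depth, Q² T / (g A³) = 1, i.e. A³/T = Q²/g = 21.4²/9.81 = 46.68.
At y = 1.49 m: A³/T = 84.22 — too large.
At y = 1.13 m: A³/T = 27.94 — too small.
At y = 1.29 m: A³/T = 47.15 — matches.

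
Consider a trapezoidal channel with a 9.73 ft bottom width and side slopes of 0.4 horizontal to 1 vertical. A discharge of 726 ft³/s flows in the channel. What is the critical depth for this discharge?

At critical depth, Q² T / (g A³) = 1, i.e. A³/T = Q²/g = 726²/32.2 = 16370.
Trying y = 4.33 ft: A³/T = 9265 — too small.
Trying y = 5.8 ft: A³/T = 23760 — too large.
Trying y = 5.17 ft: A³/T = 16370 — close enough.

y_c = 5.17 ft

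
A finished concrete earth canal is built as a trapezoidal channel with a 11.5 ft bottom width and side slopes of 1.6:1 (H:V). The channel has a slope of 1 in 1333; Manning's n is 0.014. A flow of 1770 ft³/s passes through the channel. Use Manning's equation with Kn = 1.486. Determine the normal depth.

y_n = 8.46 ft

Manning's equation rearranged: A R^(2/3) = nQ / (1.486·√S) = 0.014 × 1770 / (1.486 × √0.0007502) = 608.8.
At y = 9.87 ft: A R^(2/3) = 842 — high.
At y = 8.46 ft: A R^(2/3) = 609.2 — close enough.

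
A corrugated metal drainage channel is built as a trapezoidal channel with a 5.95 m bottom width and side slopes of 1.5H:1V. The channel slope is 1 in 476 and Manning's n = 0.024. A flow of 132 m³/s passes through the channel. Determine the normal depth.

y_n = 3.62 m

Manning's equation rearranged: A R^(2/3) = nQ / (1·√S) = 0.024 × 132 / (√0.002101) = 69.12.
At y = 4.54 m: A R^(2/3) = 109.4 — high.
At y = 2.8 m: A R^(2/3) = 41.6 — low.
At y = 3.62 m: A R^(2/3) = 69.01 — close enough.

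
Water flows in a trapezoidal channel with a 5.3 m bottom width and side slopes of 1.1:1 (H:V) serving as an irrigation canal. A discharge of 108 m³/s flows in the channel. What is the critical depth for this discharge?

At critical depth, Q² T / (g A³) = 1, i.e. A³/T = Q²/g = 108²/9.81 = 1189.
Trying y = 2.1 m: A³/T = 411.4 — too small.
Trying y = 3.4 m: A³/T = 2272 — too large.
Trying y = 2.84 m: A³/T = 1186 — matches.

y_c = 2.84 m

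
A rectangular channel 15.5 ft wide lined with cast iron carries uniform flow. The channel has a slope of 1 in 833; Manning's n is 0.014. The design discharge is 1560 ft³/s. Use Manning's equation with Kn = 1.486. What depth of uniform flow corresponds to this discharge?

y_n = 10.2 ft

Manning's equation rearranged: A R^(2/3) = nQ / (1.486·√S) = 0.014 × 1560 / (1.486 × √0.0012) = 424.2.
Try y = 11.4 ft: A R^(2/3) = 489.7 — high.
Try y = 10.2 ft: A R^(2/3) = 424.8 — matches.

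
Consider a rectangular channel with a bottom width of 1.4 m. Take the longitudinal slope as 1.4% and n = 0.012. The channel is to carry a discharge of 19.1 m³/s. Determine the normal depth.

y_n = 2.12 m

Manning's equation rearranged: A R^(2/3) = nQ / (1·√S) = 0.012 × 19.1 / (√0.014) = 1.937.
Try y = 1.69 m: A R^(2/3) = 1.48 — low.
Try y = 2.58 m: A R^(2/3) = 2.426 — high.
Try y = 2.12 m: A R^(2/3) = 1.935 — matches.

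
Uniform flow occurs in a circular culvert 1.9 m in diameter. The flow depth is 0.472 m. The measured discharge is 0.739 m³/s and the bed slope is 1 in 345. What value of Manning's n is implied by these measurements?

For a circular section of diameter D = 1.9 m at depth y = 0.472 m, the central angle is θ = 2 arccos(1 − 2y/D) = 2.087 rad. Then A = (D²/8)(θ − sin θ) = 0.5494 m² and P = Dθ/2 = 1.983 m.
Hydraulic radius R = A/P = 0.5494/1.983 = 0.2771 m.
Rearranging Manning's equation: n = (1/Q) A R^(2/3) S^(1/2) = (1/0.739) × 0.5494 × 0.2771^(2/3) × √0.002899 = 0.017.

n = 0.017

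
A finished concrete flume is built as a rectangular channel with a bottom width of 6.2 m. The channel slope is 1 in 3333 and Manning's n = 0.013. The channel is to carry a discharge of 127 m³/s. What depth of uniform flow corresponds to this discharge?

y_n = 8.84 m

Manning's equation rearranged: A R^(2/3) = nQ / (1·√S) = 0.013 × 127 / (√0.0003) = 95.32.
Trying y = 7.93 m: A R^(2/3) = 83.89 — low.
Trying y = 10.8 m: A R^(2/3) = 120.3 — high.
Trying y = 8.84 m: A R^(2/3) = 95.36 — matches.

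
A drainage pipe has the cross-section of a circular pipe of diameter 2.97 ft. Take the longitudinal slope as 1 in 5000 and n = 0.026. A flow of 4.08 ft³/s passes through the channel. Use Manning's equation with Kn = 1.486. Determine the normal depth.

Manning's equation rearranged: A R^(2/3) = nQ / (1.486·√S) = 0.026 × 4.08 / (1.486 × √0.0002) = 5.048.
At y = 2.76 ft: A R^(2/3) = 6.107 — over.
At y = 1.58 ft: A R^(2/3) = 3.151 — short.
At y = 2.18 ft: A R^(2/3) = 5.049 — ≈ 5.048.

y_n = 2.18 ft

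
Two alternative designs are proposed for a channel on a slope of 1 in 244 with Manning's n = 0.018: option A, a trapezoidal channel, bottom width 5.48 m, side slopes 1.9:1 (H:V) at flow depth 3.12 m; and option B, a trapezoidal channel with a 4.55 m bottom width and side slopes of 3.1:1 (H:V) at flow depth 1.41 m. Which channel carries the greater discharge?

channel A

Channel A: With bottom width b = 5.48 m and side slope z = 1.9: A = (b + zy)y = (5.48 + 1.9×3.12)×3.12 = 35.59 m²; P = b + 2y√(1+z²) = 5.48 + 2×3.12×2.147 = 18.88 m. Hydraulic radius R = A/P = 35.59/18.88 = 1.885 m. Q_A = (1/0.018)·35.59·1.885^(2/3)·√0.004098 = 193.2 m³/s.
Channel B: With bottom width b = 4.55 m and side slope z = 3.1: A = (b + zy)y = (4.55 + 3.1×1.41)×1.41 = 12.58 m²; P = b + 2y√(1+z²) = 4.55 + 2×1.41×3.257 = 13.74 m. Hydraulic radius R = A/P = 12.58/13.74 = 0.9158 m. Q_B = (1/0.018)·12.58·0.9158^(2/3)·√0.004098 = 42.19 m³/s.
Q_A = 193.2 m³/s vs Q_B = 42.19 m³/s, so channel A carries more.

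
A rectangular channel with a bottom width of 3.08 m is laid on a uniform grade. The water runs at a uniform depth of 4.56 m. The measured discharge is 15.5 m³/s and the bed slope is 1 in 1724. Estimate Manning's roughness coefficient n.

n = 0.024

Flow area A = b·y = 3.08 × 4.56 = 14.04 m². Wetted perimeter P = b + 2y = 3.08 + 2×4.56 = 12.2 m.
Hydraulic radius R = A/P = 14.04/12.2 = 1.151 m.
Rearranging Manning's equation: n = (1/Q) A R^(2/3) S^(1/2) = (1/15.5) × 14.04 × 1.151^(2/3) × √0.00058 = 0.024.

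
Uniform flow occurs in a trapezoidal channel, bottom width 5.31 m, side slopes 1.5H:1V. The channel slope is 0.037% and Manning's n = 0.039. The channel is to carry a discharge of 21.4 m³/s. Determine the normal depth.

y_n = 2.98 m

Manning's equation rearranged: A R^(2/3) = nQ / (1·√S) = 0.039 × 21.4 / (√0.00037) = 43.39.
Trying y = 3.28 m: A R^(2/3) = 52.52 — over.
Trying y = 2.44 m: A R^(2/3) = 29.33 — short.
Trying y = 2.98 m: A R^(2/3) = 43.37 — ≈ 43.39.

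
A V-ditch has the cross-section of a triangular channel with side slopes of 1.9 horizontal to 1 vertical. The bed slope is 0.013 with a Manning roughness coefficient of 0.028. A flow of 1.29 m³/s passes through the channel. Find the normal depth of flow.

Manning's equation rearranged: A R^(2/3) = nQ / (1·√S) = 0.028 × 1.29 / (√0.013) = 0.3168.
At y = 0.479 m: A R^(2/3) = 0.155 — low.
At y = 0.77 m: A R^(2/3) = 0.5495 — high.
At y = 0.626 m: A R^(2/3) = 0.3164 — close enough.

y_n = 0.626 m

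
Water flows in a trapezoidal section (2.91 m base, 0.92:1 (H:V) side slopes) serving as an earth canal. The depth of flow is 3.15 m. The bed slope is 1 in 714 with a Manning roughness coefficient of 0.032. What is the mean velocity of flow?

With bottom width b = 2.91 m and side slope z = 0.92: A = (b + zy)y = (2.91 + 0.92×3.15)×3.15 = 18.3 m²; P = b + 2y√(1+z²) = 2.91 + 2×3.15×1.359 = 11.47 m.
Hydraulic radius R = A/P = 18.3/11.47 = 1.595 m.
From Manning's equation, V = (1/n) R^(2/3) S^(1/2) = (1/0.032) × 1.595^(2/3) × 0.001401^(1/2) = 1.6 m/s.

V = 1.6 m/s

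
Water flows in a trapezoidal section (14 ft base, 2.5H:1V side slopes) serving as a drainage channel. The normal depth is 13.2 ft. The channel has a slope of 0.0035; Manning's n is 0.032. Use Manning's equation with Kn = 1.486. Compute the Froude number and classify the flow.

subcritical

With bottom width b = 14 ft and side slope z = 2.5: A = (b + zy)y = (14 + 2.5×13.2)×13.2 = 620.4 ft²; P = b + 2y√(1+z²) = 14 + 2×13.2×2.693 = 85.08 ft.
Hydraulic radius R = A/P = 620.4/85.08 = 7.292 ft.
V = (1.486/n) R^(2/3) √S = (1.486/0.032) × 7.292^(2/3) × √0.0035 = 10.33 ft/s. Hydraulic depth D_h = A/T = 620.4/80 = 7.755 ft.
Froude number Fr = V/√(g·D_h) = 10.33/√(32.2×7.755) = 0.654, which is less than 1, so the flow is subcritical.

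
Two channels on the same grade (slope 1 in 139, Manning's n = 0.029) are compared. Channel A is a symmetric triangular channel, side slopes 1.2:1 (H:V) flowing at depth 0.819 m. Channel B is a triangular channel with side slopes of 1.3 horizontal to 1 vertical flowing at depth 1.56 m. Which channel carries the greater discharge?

channel B

Channel A: For a triangular section with side slope z = 1.2: A = zy² = 1.2×0.819² = 0.8049 m²; P = 2y√(1+z²) = 2×0.819×1.562 = 2.559 m. Hydraulic radius R = A/P = 0.8049/2.559 = 0.3146 m. Q_A = (1/0.029)·0.8049·0.3146^(2/3)·√0.007194 = 1.089 m³/s.
Channel B: For a triangular section with side slope z = 1.3: A = zy² = 1.3×1.56² = 3.164 m²; P = 2y√(1+z²) = 2×1.56×1.64 = 5.117 m. Hydraulic radius R = A/P = 3.164/5.117 = 0.6182 m. Q_B = (1/0.029)·3.164·0.6182^(2/3)·√0.007194 = 6.715 m³/s.
Q_A = 1.089 m³/s vs Q_B = 6.715 m³/s, so channel B carries more.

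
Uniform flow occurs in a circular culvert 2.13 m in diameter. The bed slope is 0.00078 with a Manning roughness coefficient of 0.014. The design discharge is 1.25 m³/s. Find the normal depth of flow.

Manning's equation rearranged: A R^(2/3) = nQ / (1·√S) = 0.014 × 1.25 / (√0.00078) = 0.6266.
Try y = 0.527 m: A R^(2/3) = 0.3141 — short.
Try y = 0.819 m: A R^(2/3) = 0.7336 — over.
Try y = 0.753 m: A R^(2/3) = 0.6272 — matches.

y_n = 0.753 m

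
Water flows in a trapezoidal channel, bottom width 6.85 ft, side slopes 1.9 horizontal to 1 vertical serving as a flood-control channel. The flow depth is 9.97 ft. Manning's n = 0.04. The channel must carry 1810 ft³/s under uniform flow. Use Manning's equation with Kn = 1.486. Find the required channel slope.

With bottom width b = 6.85 ft and side slope z = 1.9: A = (b + zy)y = (6.85 + 1.9×9.97)×9.97 = 257.2 ft²; P = b + 2y√(1+z²) = 6.85 + 2×9.97×2.147 = 49.66 ft.
Hydraulic radius R = A/P = 257.2/49.66 = 5.178 ft.
From Manning's equation, S = [nQ / (1.486 A R^(2/3))]² = [0.04 × 1810 / (1.486 × 257.2 × 5.178^(2/3))]² = 0.00401.

S = 0.00401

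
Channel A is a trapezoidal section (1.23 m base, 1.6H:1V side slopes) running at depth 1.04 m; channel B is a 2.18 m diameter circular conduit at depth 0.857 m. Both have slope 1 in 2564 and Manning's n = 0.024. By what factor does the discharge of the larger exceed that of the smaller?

2.59

Channel A: With bottom width b = 1.23 m and side slope z = 1.6: A = (b + zy)y = (1.23 + 1.6×1.04)×1.04 = 3.01 m²; P = b + 2y√(1+z²) = 1.23 + 2×1.04×1.887 = 5.155 m. Hydraulic radius R = A/P = 3.01/5.155 = 0.5839 m. Q_A = (1/0.024)·3.01·0.5839^(2/3)·√0.00039 = 1.73 m³/s.
Channel B: For a circular section of diameter D = 2.18 m at depth y = 0.857 m, the central angle is θ = 2 arccos(1 − 2y/D) = 2.711 rad. Then A = (D²/8)(θ − sin θ) = 1.362 m² and P = Dθ/2 = 2.955 m. Hydraulic radius R = A/P = 1.362/2.955 = 0.461 m. Q_B = (1/0.024)·1.362·0.461^(2/3)·√0.00039 = 0.669 m³/s.
The larger discharge is 1.73 m³/s and the smaller is 0.669 m³/s; the ratio is 2.59.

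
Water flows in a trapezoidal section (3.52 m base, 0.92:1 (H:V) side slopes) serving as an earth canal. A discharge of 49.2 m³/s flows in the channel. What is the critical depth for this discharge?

y_c = 2.22 m

At critical depth, Q² T / (g A³) = 1, i.e. A³/T = Q²/g = 49.2²/9.81 = 246.8.
Try y = 1.93 m: A³/T = 151 — too small.
Try y = 2.22 m: A³/T = 247.6 — close enough.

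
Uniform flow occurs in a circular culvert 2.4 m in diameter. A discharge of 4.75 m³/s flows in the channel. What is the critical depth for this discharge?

At critical depth, Q² T / (g A³) = 1, i.e. A³/T = Q²/g = 4.75²/9.81 = 2.3.
Trying y = 1.17 m: A³/T = 4.378 — too large.
Trying y = 0.885 m: A³/T = 1.501 — too small.
Trying y = 0.989 m: A³/T = 2.3 — matches.

y_c = 0.989 m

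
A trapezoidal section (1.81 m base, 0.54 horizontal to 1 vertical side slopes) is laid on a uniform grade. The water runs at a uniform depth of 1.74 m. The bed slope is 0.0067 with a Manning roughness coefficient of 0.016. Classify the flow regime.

supercritical

With bottom width b = 1.81 m and side slope z = 0.54: A = (b + zy)y = (1.81 + 0.54×1.74)×1.74 = 4.784 m²; P = b + 2y√(1+z²) = 1.81 + 2×1.74×1.136 = 5.765 m.
Hydraulic radius R = A/P = 4.784/5.765 = 0.8299 m.
V = (1/n) R^(2/3) √S = (1/0.016) × 0.8299^(2/3) × √0.0067 = 4.518 m/s. Hydraulic depth D_h = A/T = 4.784/3.689 = 1.297 m.
Froude number Fr = V/√(g·D_h) = 4.518/√(9.81×1.297) = 1.27, which is greater than 1, so the flow is supercritical.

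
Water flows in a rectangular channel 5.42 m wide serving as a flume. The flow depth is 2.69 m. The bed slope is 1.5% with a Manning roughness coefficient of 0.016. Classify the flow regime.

supercritical

Flow area A = b·y = 5.42 × 2.69 = 14.58 m². Wetted perimeter P = b + 2y = 5.42 + 2×2.69 = 10.8 m.
Hydraulic radius R = A/P = 14.58/10.8 = 1.35 m.
V = (1/n) R^(2/3) √S = (1/0.016) × 1.35^(2/3) × √0.015 = 9.35 m/s. Hydraulic depth D_h = A/T = 14.58/5.42 = 2.69 m.
Froude number Fr = V/√(g·D_h) = 9.35/√(9.81×2.69) = 1.82, which is greater than 1, so the flow is supercritical.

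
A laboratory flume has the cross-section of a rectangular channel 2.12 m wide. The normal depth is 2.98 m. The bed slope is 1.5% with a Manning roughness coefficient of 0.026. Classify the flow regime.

Flow area A = b·y = 2.12 × 2.98 = 6.318 m². Wetted perimeter P = b + 2y = 2.12 + 2×2.98 = 8.08 m.
Hydraulic radius R = A/P = 6.318/8.08 = 0.7819 m.
V = (1/n) R^(2/3) √S = (1/0.026) × 0.7819^(2/3) × √0.015 = 3.998 m/s. Hydraulic depth D_h = A/T = 6.318/2.12 = 2.98 m.
Froude number Fr = V/√(g·D_h) = 3.998/√(9.81×2.98) = 0.739, which is less than 1, so the flow is subcritical.

subcritical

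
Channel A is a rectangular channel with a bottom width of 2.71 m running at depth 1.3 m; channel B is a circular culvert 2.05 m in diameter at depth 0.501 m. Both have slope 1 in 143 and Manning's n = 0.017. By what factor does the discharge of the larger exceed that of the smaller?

Channel A: Flow area A = b·y = 2.71 × 1.3 = 3.523 m². Wetted perimeter P = b + 2y = 2.71 + 2×1.3 = 5.31 m. Hydraulic radius R = A/P = 3.523/5.31 = 0.6635 m. Q_A = (1/0.017)·3.523·0.6635^(2/3)·√0.006993 = 13.18 m³/s.
Channel B: For a circular section of diameter D = 2.05 m at depth y = 0.501 m, the central angle is θ = 2 arccos(1 − 2y/D) = 2.068 rad. Then A = (D²/8)(θ − sin θ) = 0.6249 m² and P = Dθ/2 = 2.12 m. Hydraulic radius R = A/P = 0.6249/2.12 = 0.2948 m. Q_B = (1/0.017)·0.6249·0.2948^(2/3)·√0.006993 = 1.362 m³/s.
The larger discharge is 13.18 m³/s and the smaller is 1.362 m³/s; the ratio is 9.68.

9.68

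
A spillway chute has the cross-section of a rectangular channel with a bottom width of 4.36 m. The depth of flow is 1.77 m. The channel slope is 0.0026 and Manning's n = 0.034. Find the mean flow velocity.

Flow area A = b·y = 4.36 × 1.77 = 7.717 m². Wetted perimeter P = b + 2y = 4.36 + 2×1.77 = 7.9 m.
Hydraulic radius R = A/P = 7.717/7.9 = 0.9769 m.
From Manning's equation, V = (1/n) R^(2/3) S^(1/2) = (1/0.034) × 0.9769^(2/3) × 0.0026^(1/2) = 1.48 m/s.

V = 1.48 m/s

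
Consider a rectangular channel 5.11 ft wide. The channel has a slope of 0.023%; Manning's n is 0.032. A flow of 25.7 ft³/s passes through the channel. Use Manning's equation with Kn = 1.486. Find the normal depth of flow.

y_n = 5.03 ft

Manning's equation rearranged: A R^(2/3) = nQ / (1.486·√S) = 0.032 × 25.7 / (1.486 × √0.00023) = 36.49.
Try y = 4.12 ft: A R^(2/3) = 28.52 — short.
Try y = 5.03 ft: A R^(2/3) = 36.53 — matches.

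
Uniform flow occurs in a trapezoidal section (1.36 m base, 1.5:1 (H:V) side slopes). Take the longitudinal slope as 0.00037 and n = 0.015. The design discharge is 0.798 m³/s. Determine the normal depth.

y_n = 0.557 m

Manning's equation rearranged: A R^(2/3) = nQ / (1·√S) = 0.015 × 0.798 / (√0.00037) = 0.6223.
Trying y = 0.708 m: A R^(2/3) = 0.9894 — over.
Trying y = 0.482 m: A R^(2/3) = 0.4737 — short.
Trying y = 0.557 m: A R^(2/3) = 0.6224 — close enough.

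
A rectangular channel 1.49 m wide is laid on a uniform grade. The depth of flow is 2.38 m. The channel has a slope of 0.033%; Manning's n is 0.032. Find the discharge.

Q = 1.38 m³/s

Flow area A = b·y = 1.49 × 2.38 = 3.546 m². Wetted perimeter P = b + 2y = 1.49 + 2×2.38 = 6.25 m.
Hydraulic radius R = A/P = 3.546/6.25 = 0.5674 m.
Manning's equation: Q = (1/n) A R^(2/3) S^(1/2) = (1/0.032) × 3.546 × 0.5674^(2/3) × 0.00033^(1/2) = 1.38 m³/s.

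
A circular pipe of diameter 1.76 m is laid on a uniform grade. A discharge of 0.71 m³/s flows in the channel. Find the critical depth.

y_c = 0.406 m

At critical depth, Q² T / (g A³) = 1, i.e. A³/T = Q²/g = 0.71²/9.81 = 0.05139.
At y = 0.339 m: A³/T = 0.02547 — too small.
At y = 0.451 m: A³/T = 0.07772 — too large.
At y = 0.406 m: A³/T = 0.05158 — matches.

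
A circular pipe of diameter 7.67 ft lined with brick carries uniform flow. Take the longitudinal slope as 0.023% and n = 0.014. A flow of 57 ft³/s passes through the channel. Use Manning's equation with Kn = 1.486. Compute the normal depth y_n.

y_n = 3.82 ft

Manning's equation rearranged: A R^(2/3) = nQ / (1.486·√S) = 0.014 × 57 / (1.486 × √0.00023) = 35.41.
At y = 3.13 ft: A R^(2/3) = 24.93 — short.
At y = 4.8 ft: A R^(2/3) = 51.05 — over.
At y = 3.82 ft: A R^(2/3) = 35.42 — ≈ 35.41.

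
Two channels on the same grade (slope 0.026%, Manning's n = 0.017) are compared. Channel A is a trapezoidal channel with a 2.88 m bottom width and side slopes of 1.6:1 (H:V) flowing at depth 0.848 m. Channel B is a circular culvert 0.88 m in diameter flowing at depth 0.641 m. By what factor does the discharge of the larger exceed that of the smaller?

13

Channel A: With bottom width b = 2.88 m and side slope z = 1.6: A = (b + zy)y = (2.88 + 1.6×0.848)×0.848 = 3.593 m²; P = b + 2y√(1+z²) = 2.88 + 2×0.848×1.887 = 6.08 m. Hydraulic radius R = A/P = 3.593/6.08 = 0.5909 m. Q_A = (1/0.017)·3.593·0.5909^(2/3)·√0.00026 = 2.4 m³/s.
Channel B: For a circular section of diameter D = 0.88 m at depth y = 0.641 m, the central angle is θ = 2 arccos(1 − 2y/D) = 4.09 rad. Then A = (D²/8)(θ − sin θ) = 0.4746 m² and P = Dθ/2 = 1.8 m. Hydraulic radius R = A/P = 0.4746/1.8 = 0.2637 m. Q_B = (1/0.017)·0.4746·0.2637^(2/3)·√0.00026 = 0.1851 m³/s.
The larger discharge is 2.4 m³/s and the smaller is 0.1851 m³/s; the ratio is 13.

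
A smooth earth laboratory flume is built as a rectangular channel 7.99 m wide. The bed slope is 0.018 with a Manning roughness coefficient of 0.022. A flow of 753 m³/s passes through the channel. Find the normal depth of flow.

Manning's equation rearranged: A R^(2/3) = nQ / (1·√S) = 0.022 × 753 / (√0.018) = 123.5.
Try y = 6.7 m: A R^(2/3) = 98.68 — short.
Try y = 10.3 m: A R^(2/3) = 166.5 — over.
Try y = 8.03 m: A R^(2/3) = 123.4 — matches.

y_n = 8.03 m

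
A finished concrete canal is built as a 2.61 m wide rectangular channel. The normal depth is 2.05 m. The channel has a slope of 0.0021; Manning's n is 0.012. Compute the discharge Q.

Flow area A = b·y = 2.61 × 2.05 = 5.35 m². Wetted perimeter P = b + 2y = 2.61 + 2×2.05 = 6.71 m.
Hydraulic radius R = A/P = 5.35/6.71 = 0.7974 m.
Manning's equation: Q = (1/n) A R^(2/3) S^(1/2) = (1/0.012) × 5.35 × 0.7974^(2/3) × 0.0021^(1/2) = 17.6 m³/s.

Q = 17.6 m³/s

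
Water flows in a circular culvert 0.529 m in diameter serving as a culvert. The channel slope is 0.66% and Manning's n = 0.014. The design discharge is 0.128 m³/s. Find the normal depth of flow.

y_n = 0.228 m

Manning's equation rearranged: A R^(2/3) = nQ / (1·√S) = 0.014 × 0.128 / (√0.0066) = 0.02206.
At y = 0.192 m: A R^(2/3) = 0.01606 — short.
At y = 0.278 m: A R^(2/3) = 0.03101 — over.
At y = 0.228 m: A R^(2/3) = 0.02201 — close enough.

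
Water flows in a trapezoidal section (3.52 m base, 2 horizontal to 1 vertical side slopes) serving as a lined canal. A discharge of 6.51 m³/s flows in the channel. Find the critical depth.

At critical depth, Q² T / (g A³) = 1, i.e. A³/T = Q²/g = 6.51²/9.81 = 4.32.
Try y = 0.709 m: A³/T = 6.752 — high.
Try y = 0.457 m: A³/T = 1.556 — low.
Try y = 0.622 m: A³/T = 4.331 — matches.

y_c = 0.622 m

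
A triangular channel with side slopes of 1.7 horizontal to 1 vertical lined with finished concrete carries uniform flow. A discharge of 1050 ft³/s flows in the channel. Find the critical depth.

At critical depth, Q² T / (g A³) = 1, i.e. A³/T = Q²/g = 1050²/32.2 = 34240.
Trying y = 6.53 ft: A³/T = 17160 — low.
Trying y = 9 ft: A³/T = 85330 — high.
Trying y = 7.5 ft: A³/T = 34290 — close enough.

y_c = 7.5 ft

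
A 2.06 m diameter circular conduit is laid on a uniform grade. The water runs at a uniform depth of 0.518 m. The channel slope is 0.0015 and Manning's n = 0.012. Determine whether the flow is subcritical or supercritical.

subcritical

For a circular section of diameter D = 2.06 m at depth y = 0.518 m, the central angle is θ = 2 arccos(1 − 2y/D) = 2.101 rad. Then A = (D²/8)(θ − sin θ) = 0.6569 m² and P = Dθ/2 = 2.164 m.
Hydraulic radius R = A/P = 0.6569/2.164 = 0.3036 m.
V = (1/n) R^(2/3) √S = (1/0.012) × 0.3036^(2/3) × √0.0015 = 1.458 m/s. Hydraulic depth D_h = A/T = 0.6569/1.787 = 0.3675 m.
Froude number Fr = V/√(g·D_h) = 1.458/√(9.81×0.3675) = 0.768, which is less than 1, so the flow is subcritical.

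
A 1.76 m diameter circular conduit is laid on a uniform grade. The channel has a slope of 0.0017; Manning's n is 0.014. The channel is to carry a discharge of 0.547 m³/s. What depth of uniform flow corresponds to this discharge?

y_n = 0.432 m

Manning's equation rearranged: A R^(2/3) = nQ / (1·√S) = 0.014 × 0.547 / (√0.0017) = 0.1857.
Try y = 0.515 m: A R^(2/3) = 0.2626 — too large.
Try y = 0.366 m: A R^(2/3) = 0.1334 — too small.
Try y = 0.432 m: A R^(2/3) = 0.1859 — ≈ 0.1857.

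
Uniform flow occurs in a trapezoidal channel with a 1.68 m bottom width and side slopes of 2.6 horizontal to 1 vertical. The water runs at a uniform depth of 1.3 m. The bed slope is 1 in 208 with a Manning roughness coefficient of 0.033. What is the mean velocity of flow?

With bottom width b = 1.68 m and side slope z = 2.6: A = (b + zy)y = (1.68 + 2.6×1.3)×1.3 = 6.578 m²; P = b + 2y√(1+z²) = 1.68 + 2×1.3×2.786 = 8.923 m.
Hydraulic radius R = A/P = 6.578/8.923 = 0.7372 m.
From Manning's equation, V = (1/n) R^(2/3) S^(1/2) = (1/0.033) × 0.7372^(2/3) × 0.004808^(1/2) = 1.71 m/s.

V = 1.71 m/s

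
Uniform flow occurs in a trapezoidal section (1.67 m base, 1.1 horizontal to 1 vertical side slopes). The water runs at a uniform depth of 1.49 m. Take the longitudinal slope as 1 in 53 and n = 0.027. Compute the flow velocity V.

V = 4.41 m/s

With bottom width b = 1.67 m and side slope z = 1.1: A = (b + zy)y = (1.67 + 1.1×1.49)×1.49 = 4.93 m²; P = b + 2y√(1+z²) = 1.67 + 2×1.49×1.487 = 6.1 m.
Hydraulic radius R = A/P = 4.93/6.1 = 0.8083 m.
From Manning's equation, V = (1/n) R^(2/3) S^(1/2) = (1/0.027) × 0.8083^(2/3) × 0.01887^(1/2) = 4.41 m/s.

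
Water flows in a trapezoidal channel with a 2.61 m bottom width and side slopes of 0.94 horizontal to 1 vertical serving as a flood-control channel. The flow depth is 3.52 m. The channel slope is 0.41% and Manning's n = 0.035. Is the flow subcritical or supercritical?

With bottom width b = 2.61 m and side slope z = 0.94: A = (b + zy)y = (2.61 + 0.94×3.52)×3.52 = 20.83 m²; P = b + 2y√(1+z²) = 2.61 + 2×3.52×1.372 = 12.27 m.
Hydraulic radius R = A/P = 20.83/12.27 = 1.698 m.
V = (1/n) R^(2/3) √S = (1/0.035) × 1.698^(2/3) × √0.0041 = 2.604 m/s. Hydraulic depth D_h = A/T = 20.83/9.228 = 2.258 m.
Froude number Fr = V/√(g·D_h) = 2.604/√(9.81×2.258) = 0.553, which is less than 1, so the flow is subcritical.

subcritical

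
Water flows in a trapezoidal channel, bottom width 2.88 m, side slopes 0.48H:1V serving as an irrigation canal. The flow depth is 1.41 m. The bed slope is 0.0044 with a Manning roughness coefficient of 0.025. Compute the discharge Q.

Q = 11.8 m³/s

With bottom width b = 2.88 m and side slope z = 0.48: A = (b + zy)y = (2.88 + 0.48×1.41)×1.41 = 5.015 m²; P = b + 2y√(1+z²) = 2.88 + 2×1.41×1.109 = 6.008 m.
Hydraulic radius R = A/P = 5.015/6.008 = 0.8347 m.
Manning's equation: Q = (1/n) A R^(2/3) S^(1/2) = (1/0.025) × 5.015 × 0.8347^(2/3) × 0.0044^(1/2) = 11.8 m³/s.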